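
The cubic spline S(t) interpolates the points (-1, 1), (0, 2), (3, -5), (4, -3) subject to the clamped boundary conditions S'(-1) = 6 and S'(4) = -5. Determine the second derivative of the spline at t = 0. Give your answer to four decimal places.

Let M_i = S''(x_i). Step sizes h_i = 1, 3, 1; slopes of the chords Δ_i = (y_(i+1) - y_i)/h_i = 1, -7/3, 2.
  1·M_0 + 8·M_1 + 3·M_2 = 6(Δ_1 - Δ_0) = -20
  3·M_1 + 8·M_2 + 1·M_3 = 6(Δ_2 - Δ_1) = 26
Clamped end conditions give two more equations: 2h_0·M_0 + h_0·M_1 = 6(Δ_0 - S'(-1)) = -30 and h_2·M_2 + 2h_2·M_3 = 6(S'(4) - Δ_2) = -42.
Solving: M_0 = -118/9, M_1 = -34/9, M_2 = 70/9, M_3 = -224/9.

-3.7778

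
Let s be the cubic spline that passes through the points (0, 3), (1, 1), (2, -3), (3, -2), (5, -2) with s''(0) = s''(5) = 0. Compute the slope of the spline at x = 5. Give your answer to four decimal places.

-0.8605

With M_i denoting the second derivative at x_i, h_i = 1, 1, 1, 2, and Δ_i = (y_(i+1) − y_i)/h_i = -2, -4, 1, 0:
  1·M_0 + 4·M_1 + 1·M_2 = 6(Δ_1 - Δ_0) = -12
  1·M_1 + 4·M_2 + 1·M_3 = 6(Δ_2 - Δ_1) = 30
  1·M_2 + 6·M_3 + 2·M_4 = 6(Δ_3 - Δ_2) = -6
Natural end conditions: M_0 = M_4 = 0.
Hence M_0 = 0, M_1 = -231/43, M_2 = 408/43, M_3 = -111/43, M_4 = 0.
On [3, 5], s'(x) = b_3 + 2c_3·(x - 3) + 3d_3·(x - 3)² with b_3 = Δ_3 - h_3(2M_3 + M_4)/6 = 74/43, c_3 = M_3/2 = -111/86, d_3 = (M_4 - M_3)/(6h_3) = 37/172. So s'(5) = -37/43.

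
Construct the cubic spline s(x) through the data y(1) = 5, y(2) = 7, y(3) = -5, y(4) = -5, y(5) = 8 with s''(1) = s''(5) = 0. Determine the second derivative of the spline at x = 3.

Let M_i = s''(x_i). Step sizes h_i = 1, 1, 1, 1; slopes of the chords Δ_i = (y_(i+1) - y_i)/h_i = 2, -12, 0, 13.
  1·M_0 + 4·M_1 + 1·M_2 = 6(Δ_1 - Δ_0) = -84
  1·M_1 + 4·M_2 + 1·M_3 = 6(Δ_2 - Δ_1) = 72
  1·M_2 + 4·M_3 + 1·M_4 = 6(Δ_3 - Δ_2) = 78
Natural end conditions: M_0 = M_4 = 0.
Solving the tridiagonal system: M_0 = 0, M_1 = -105/4, M_2 = 21, M_3 = 57/4, M_4 = 0.

21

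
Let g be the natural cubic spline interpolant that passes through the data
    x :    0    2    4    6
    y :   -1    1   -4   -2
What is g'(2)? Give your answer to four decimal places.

Put M_i = g'' at the i-th knot. Here h = (2, 2, 2) and Δ = (1, -5/2, 1), so the interior equations h_(i-1)·M_(i-1) + 2(h_(i-1)+h_i)·M_i + h_i·M_(i+1) = 6(Δ_i − Δ_(i-1)) read
  2·M_0 + 8·M_1 + 2·M_2 = 6(Δ_1 - Δ_0) = -21
  2·M_1 + 8·M_2 + 2·M_3 = 6(Δ_2 - Δ_1) = 21
Natural end conditions: M_0 = M_3 = 0.
Hence M_0 = 0, M_1 = -7/2, M_2 = 7/2, M_3 = 0.
On [2, 4], g'(x) = b_1 + 2c_1·(x - 2) + 3d_1·(x - 2)² with b_1 = Δ_1 - h_1(2M_1 + M_2)/6 = -4/3, c_1 = M_1/2 = -7/4, d_1 = (M_2 - M_1)/(6h_1) = 7/12. So g'(2) = -4/3.

-1.3333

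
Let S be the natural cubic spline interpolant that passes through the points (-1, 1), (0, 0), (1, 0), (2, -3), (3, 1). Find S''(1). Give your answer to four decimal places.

With σ_i denoting the second derivative at x_i, h_i = 1, 1, 1, 1, and Δ_i = (y_(i+1) − y_i)/h_i = -1, 0, -3, 4:
  1·σ_0 + 4·σ_1 + 1·σ_2 = 6(Δ_1 - Δ_0) = 6
  1·σ_1 + 4·σ_2 + 1·σ_3 = 6(Δ_2 - Δ_1) = -18
  1·σ_2 + 4·σ_3 + 1·σ_4 = 6(Δ_3 - Δ_2) = 42
Natural end conditions: σ_0 = σ_4 = 0.
Solving: σ_0 = 0, σ_1 = 51/14, σ_2 = -60/7, σ_3 = 177/14, σ_4 = 0.

-8.5714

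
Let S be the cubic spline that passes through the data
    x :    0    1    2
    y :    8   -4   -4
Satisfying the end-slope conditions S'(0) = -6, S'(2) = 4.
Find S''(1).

26

Put M_i = S'' at the i-th knot. Here h = (1, 1) and Δ = (-12, 0), so the interior equations h_(i-1)·M_(i-1) + 2(h_(i-1)+h_i)·M_i + h_i·M_(i+1) = 6(Δ_i − Δ_(i-1)) read
  1·M_0 + 4·M_1 + 1·M_2 = 6(Δ_1 - Δ_0) = 72
Clamped end conditions give two more equations: 2h_0·M_0 + h_0·M_1 = 6(Δ_0 - S'(0)) = -36 and h_1·M_1 + 2h_1·M_2 = 6(S'(2) - Δ_1) = 24.
Forward elimination and back-substitution give M_0 = -31, M_1 = 26, M_2 = -1.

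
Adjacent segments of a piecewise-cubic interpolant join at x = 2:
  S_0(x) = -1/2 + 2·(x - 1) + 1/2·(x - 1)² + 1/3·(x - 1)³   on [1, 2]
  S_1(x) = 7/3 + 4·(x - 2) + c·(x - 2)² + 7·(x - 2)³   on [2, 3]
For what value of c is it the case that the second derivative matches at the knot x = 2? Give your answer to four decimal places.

1.5000

S_0''(x) = 1 + 2·(x - 1), so S_0''(2) = 3. On the right, S_1''(2) = 2c, so c = 3/2.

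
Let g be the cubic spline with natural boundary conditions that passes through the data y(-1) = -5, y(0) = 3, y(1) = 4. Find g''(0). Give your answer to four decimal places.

Write M_i for g''(x_i). With h_i = 1, 1 and divided differences Δ_i = 8, 1, the continuity of g' gives the tridiagonal system
  1·M_0 + 4·M_1 + 1·M_2 = 6(Δ_1 - Δ_0) = -42
Natural end conditions: M_0 = M_2 = 0.
Forward elimination and back-substitution give M_0 = 0, M_1 = -21/2, M_2 = 0.

-10.5000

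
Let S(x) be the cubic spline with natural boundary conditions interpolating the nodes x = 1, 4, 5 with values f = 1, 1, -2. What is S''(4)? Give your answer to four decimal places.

Let σ_i = S''(x_i). Step sizes h_i = 3, 1; slopes of the chords Δ_i = (y_(i+1) - y_i)/h_i = 0, -3.
  3·σ_0 + 8·σ_1 + 1·σ_2 = 6(Δ_1 - Δ_0) = -18
Natural end conditions: σ_0 = σ_2 = 0.
Solving: σ_0 = 0, σ_1 = -9/4, σ_2 = 0.

-2.2500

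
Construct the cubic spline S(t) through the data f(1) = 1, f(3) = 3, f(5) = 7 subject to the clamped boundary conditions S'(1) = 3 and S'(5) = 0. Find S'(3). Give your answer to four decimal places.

Write M_i for S''(x_i). With h_i = 2, 2 and divided differences Δ_i = 1, 2, the continuity of S' gives the tridiagonal system
  2·M_0 + 8·M_1 + 2·M_2 = 6(Δ_1 - Δ_0) = 6
Clamped end conditions give two more equations: 2h_0·M_0 + h_0·M_1 = 6(Δ_0 - S'(1)) = -12 and h_1·M_1 + 2h_1·M_2 = 6(S'(5) - Δ_1) = -12.
Solving the tridiagonal system: M_0 = -9/2, M_1 = 3, M_2 = -9/2.
On [3, 5], S'(t) = b_1 + 2c_1·(t - 3) + 3d_1·(t - 3)² with b_1 = Δ_1 - h_1(2M_1 + M_2)/6 = 3/2, c_1 = M_1/2 = 3/2, d_1 = (M_2 - M_1)/(6h_1) = -5/8. So S'(3) = 3/2.

1.5000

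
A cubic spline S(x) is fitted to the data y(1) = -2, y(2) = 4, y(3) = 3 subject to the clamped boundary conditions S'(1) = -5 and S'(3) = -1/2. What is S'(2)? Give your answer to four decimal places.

With m_i denoting the second derivative at x_i, h_i = 1, 1, and Δ_i = (y_(i+1) − y_i)/h_i = 6, -1:
  1·m_0 + 4·m_1 + 1·m_2 = 6(Δ_1 - Δ_0) = -42
Clamped end conditions give two more equations: 2h_0·m_0 + h_0·m_1 = 6(Δ_0 - S'(1)) = 66 and h_1·m_1 + 2h_1·m_2 = 6(S'(3) - Δ_1) = 3.
Hence m_0 = 183/4, m_1 = -51/2, m_2 = 57/4.
On [2, 3], S'(x) = b_1 + 2c_1·(x - 2) + 3d_1·(x - 2)² with b_1 = Δ_1 - h_1(2m_1 + m_2)/6 = 41/8, c_1 = m_1/2 = -51/4, d_1 = (m_2 - m_1)/(6h_1) = 53/8. So S'(2) = 41/8.

5.1250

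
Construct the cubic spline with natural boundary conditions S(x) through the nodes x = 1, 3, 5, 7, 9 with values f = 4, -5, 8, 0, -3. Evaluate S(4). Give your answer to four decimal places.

Write σ_i for S''(x_i). With h_i = 2, 2, 2, 2 and divided differences Δ_i = -9/2, 13/2, -4, -3/2, the continuity of S' gives the tridiagonal system
  2·σ_0 + 8·σ_1 + 2·σ_2 = 6(Δ_1 - Δ_0) = 66
  2·σ_1 + 8·σ_2 + 2·σ_3 = 6(Δ_2 - Δ_1) = -63
  2·σ_2 + 8·σ_3 + 2·σ_4 = 6(Δ_3 - Δ_2) = 15
Natural end conditions: σ_0 = σ_4 = 0.
Hence σ_0 = 0, σ_1 = 1257/112, σ_2 = -333/28, σ_3 = 543/112, σ_4 = 0.
On [3, 5], S(x) = -5 + 167/56·(x - 3) + 1257/224·(x - 3)² - 863/448·(x - 3)³.
With (x - 3) = 1: S(4) = 747/448.

1.6674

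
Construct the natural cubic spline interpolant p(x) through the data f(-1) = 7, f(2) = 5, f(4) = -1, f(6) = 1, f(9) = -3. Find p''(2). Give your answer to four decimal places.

-2.2222

Let m_i = p''(x_i). Step sizes h_i = 3, 2, 2, 3; slopes of the chords Δ_i = (y_(i+1) - y_i)/h_i = -2/3, -3, 1, -4/3.
  3·m_0 + 10·m_1 + 2·m_2 = 6(Δ_1 - Δ_0) = -14
  2·m_1 + 8·m_2 + 2·m_3 = 6(Δ_2 - Δ_1) = 24
  2·m_2 + 10·m_3 + 3·m_4 = 6(Δ_3 - Δ_2) = -14
Natural end conditions: m_0 = m_4 = 0.
Solving the tridiagonal system: m_0 = 0, m_1 = -20/9, m_2 = 37/9, m_3 = -20/9, m_4 = 0.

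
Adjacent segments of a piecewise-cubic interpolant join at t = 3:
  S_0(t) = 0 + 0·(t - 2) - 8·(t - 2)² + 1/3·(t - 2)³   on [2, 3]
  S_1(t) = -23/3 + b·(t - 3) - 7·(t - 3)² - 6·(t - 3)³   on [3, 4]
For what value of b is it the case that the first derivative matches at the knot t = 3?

-15

S_0'(t) = 0 - 16·(t - 2) + 1·(t - 2)², so S_0'(3) = -15. On the right, S_1'(3) = b, so b = -15.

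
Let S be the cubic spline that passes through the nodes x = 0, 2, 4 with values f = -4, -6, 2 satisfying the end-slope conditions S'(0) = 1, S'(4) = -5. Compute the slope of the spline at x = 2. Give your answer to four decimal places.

Let m_i = S''(x_i). Step sizes h_i = 2, 2; slopes of the chords Δ_i = (y_(i+1) - y_i)/h_i = -1, 4.
  2·m_0 + 8·m_1 + 2·m_2 = 6(Δ_1 - Δ_0) = 30
Clamped end conditions give two more equations: 2h_0·m_0 + h_0·m_1 = 6(Δ_0 - S'(0)) = -12 and h_1·m_1 + 2h_1·m_2 = 6(S'(4) - Δ_1) = -54.
Hence m_0 = -33/4, m_1 = 21/2, m_2 = -75/4.
On [2, 4], S'(x) = b_1 + 2c_1·(x - 2) + 3d_1·(x - 2)² with b_1 = Δ_1 - h_1(2m_1 + m_2)/6 = 13/4, c_1 = m_1/2 = 21/4, d_1 = (m_2 - m_1)/(6h_1) = -39/16. So S'(2) = 13/4.

3.2500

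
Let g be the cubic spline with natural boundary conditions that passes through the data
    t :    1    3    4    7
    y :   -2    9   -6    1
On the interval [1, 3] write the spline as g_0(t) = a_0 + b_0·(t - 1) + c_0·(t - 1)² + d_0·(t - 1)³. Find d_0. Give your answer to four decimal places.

Let M_i = g''(x_i). Step sizes h_i = 2, 1, 3; slopes of the chords Δ_i = (y_(i+1) - y_i)/h_i = 11/2, -15, 7/3.
  2·M_0 + 6·M_1 + 1·M_2 = 6(Δ_1 - Δ_0) = -123
  1·M_1 + 8·M_2 + 3·M_3 = 6(Δ_2 - Δ_1) = 104
Natural end conditions: M_0 = M_3 = 0.
Solving the tridiagonal system: M_0 = 0, M_1 = -1088/47, M_2 = 747/47, M_3 = 0.
On [1, 3], with g_0(t) = a_0 + b_0·(t - 1) + c_0·(t - 1)² + d_0·(t - 1)³: c_0 = M_0/2 = 0, d_0 = (M_1 - M_0)/(6h_0) = -272/141, b_0 = Δ_0 - h_0(2M_0 + M_1)/6 = 3727/282.

-1.9291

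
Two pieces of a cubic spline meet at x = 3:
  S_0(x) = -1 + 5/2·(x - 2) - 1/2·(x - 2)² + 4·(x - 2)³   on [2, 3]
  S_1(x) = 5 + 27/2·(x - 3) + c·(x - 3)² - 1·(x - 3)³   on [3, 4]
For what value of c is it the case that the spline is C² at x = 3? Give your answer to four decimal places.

11.5000

S_0''(x) = -1 + 24·(x - 2), so S_0''(3) = 23. On the right, S_1''(3) = 2c, so c = 23/2.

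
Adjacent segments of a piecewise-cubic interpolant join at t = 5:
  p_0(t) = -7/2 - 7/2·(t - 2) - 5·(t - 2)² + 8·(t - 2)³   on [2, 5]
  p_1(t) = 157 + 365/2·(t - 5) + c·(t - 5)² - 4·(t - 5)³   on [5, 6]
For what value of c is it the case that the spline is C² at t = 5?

p_0''(t) = -10 + 48·(t - 2), so p_0''(5) = 134. On the right, p_1''(5) = 2c, so c = 67.

67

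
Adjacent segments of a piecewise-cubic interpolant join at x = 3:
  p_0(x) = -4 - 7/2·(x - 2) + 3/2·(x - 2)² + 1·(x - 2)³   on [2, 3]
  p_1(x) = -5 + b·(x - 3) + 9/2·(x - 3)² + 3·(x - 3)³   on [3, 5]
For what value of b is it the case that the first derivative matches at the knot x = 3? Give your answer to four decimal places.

2.5000

p_0'(x) = -7/2 + 3·(x - 2) + 3·(x - 2)², so p_0'(3) = 5/2. On the right, p_1'(3) = b, so b = 5/2.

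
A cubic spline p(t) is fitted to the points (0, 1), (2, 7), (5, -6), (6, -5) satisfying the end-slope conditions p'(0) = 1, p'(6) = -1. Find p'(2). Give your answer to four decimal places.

Put σ_i = p'' at the i-th knot. Here h = (2, 3, 1) and Δ = (3, -13/3, 1), so the interior equations h_(i-1)·σ_(i-1) + 2(h_(i-1)+h_i)·σ_i + h_i·σ_(i+1) = 6(Δ_i − Δ_(i-1)) read
  2·σ_0 + 10·σ_1 + 3·σ_2 = 6(Δ_1 - Δ_0) = -44
  3·σ_1 + 8·σ_2 + 1·σ_3 = 6(Δ_2 - Δ_1) = 32
Clamped end conditions give two more equations: 2h_0·σ_0 + h_0·σ_1 = 6(Δ_0 - p'(0)) = 12 and h_2·σ_2 + 2h_2·σ_3 = 6(p'(6) - Δ_2) = -12.
Solving the tridiagonal system: σ_0 = 280/39, σ_1 = -326/39, σ_2 = 328/39, σ_3 = -398/39.
On [2, 5], p'(t) = b_1 + 2c_1·(t - 2) + 3d_1·(t - 2)² with b_1 = Δ_1 - h_1(2σ_1 + σ_2)/6 = -7/39, c_1 = σ_1/2 = -163/39, d_1 = (σ_2 - σ_1)/(6h_1) = 109/117. So p'(2) = -7/39.

-0.1795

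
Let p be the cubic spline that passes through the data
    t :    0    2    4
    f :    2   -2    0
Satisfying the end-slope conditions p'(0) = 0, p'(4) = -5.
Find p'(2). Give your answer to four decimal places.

With M_i denoting the second derivative at x_i, h_i = 2, 2, and Δ_i = (y_(i+1) − y_i)/h_i = -2, 1:
  2·M_0 + 8·M_1 + 2·M_2 = 6(Δ_1 - Δ_0) = 18
Clamped end conditions give two more equations: 2h_0·M_0 + h_0·M_1 = 6(Δ_0 - p'(0)) = -12 and h_1·M_1 + 2h_1·M_2 = 6(p'(4) - Δ_1) = -36.
Solving the tridiagonal system: M_0 = -13/2, M_1 = 7, M_2 = -25/2.
On [2, 4], p'(t) = b_1 + 2c_1·(t - 2) + 3d_1·(t - 2)² with b_1 = Δ_1 - h_1(2M_1 + M_2)/6 = 1/2, c_1 = M_1/2 = 7/2, d_1 = (M_2 - M_1)/(6h_1) = -13/8. So p'(2) = 1/2.

0.5000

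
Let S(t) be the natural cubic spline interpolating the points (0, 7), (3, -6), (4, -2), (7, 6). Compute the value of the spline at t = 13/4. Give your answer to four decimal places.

-5.2835

Let M_i = S''(x_i). Step sizes h_i = 3, 1, 3; slopes of the chords Δ_i = (y_(i+1) - y_i)/h_i = -13/3, 4, 8/3.
  3·M_0 + 8·M_1 + 1·M_2 = 6(Δ_1 - Δ_0) = 50
  1·M_1 + 8·M_2 + 3·M_3 = 6(Δ_2 - Δ_1) = -8
Natural end conditions: M_0 = M_3 = 0.
Solving: M_0 = 0, M_1 = 136/21, M_2 = -38/21, M_3 = 0.
On [3, 4], S(t) = -6 + 15/7·(t - 3) + 68/21·(t - 3)² - 29/21·(t - 3)³.
With (t - 3) = 1/4: S(13/4) = -2367/448.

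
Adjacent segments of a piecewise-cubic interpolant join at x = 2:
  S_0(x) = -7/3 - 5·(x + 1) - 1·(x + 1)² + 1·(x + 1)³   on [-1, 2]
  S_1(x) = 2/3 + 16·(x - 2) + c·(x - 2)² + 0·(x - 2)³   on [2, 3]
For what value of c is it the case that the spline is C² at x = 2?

S_0''(x) = -2 + 6·(x + 1), so S_0''(2) = 16. On the right, S_1''(2) = 2c, so c = 8.

8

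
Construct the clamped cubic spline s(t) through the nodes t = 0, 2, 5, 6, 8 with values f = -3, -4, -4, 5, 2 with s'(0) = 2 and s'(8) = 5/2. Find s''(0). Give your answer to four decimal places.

-2.7279

Write M_i for s''(x_i). With h_i = 2, 3, 1, 2 and divided differences Δ_i = -1/2, 0, 9, -3/2, the continuity of s' gives the tridiagonal system
  2·M_0 + 10·M_1 + 3·M_2 = 6(Δ_1 - Δ_0) = 3
  3·M_1 + 8·M_2 + 1·M_3 = 6(Δ_2 - Δ_1) = 54
  1·M_2 + 6·M_3 + 2·M_4 = 6(Δ_3 - Δ_2) = -63
Clamped end conditions give two more equations: 2h_0·M_0 + h_0·M_1 = 6(Δ_0 - s'(0)) = -15 and h_3·M_3 + 2h_3·M_4 = 6(s'(8) - Δ_3) = 24.
Solving: M_0 = -371/136, M_1 = -139/68, M_2 = 655/68, M_3 = -1151/68, M_4 = 1967/136.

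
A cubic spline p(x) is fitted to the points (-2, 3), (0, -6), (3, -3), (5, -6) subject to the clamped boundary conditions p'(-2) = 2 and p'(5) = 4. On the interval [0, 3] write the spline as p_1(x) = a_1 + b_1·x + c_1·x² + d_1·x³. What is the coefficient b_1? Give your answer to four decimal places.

Put M_i = p'' at the i-th knot. Here h = (2, 3, 2) and Δ = (-9/2, 1, -3/2), so the interior equations h_(i-1)·M_(i-1) + 2(h_(i-1)+h_i)·M_i + h_i·M_(i+1) = 6(Δ_i − Δ_(i-1)) read
  2·M_0 + 10·M_1 + 3·M_2 = 6(Δ_1 - Δ_0) = 33
  3·M_1 + 10·M_2 + 2·M_3 = 6(Δ_2 - Δ_1) = -15
Clamped end conditions give two more equations: 2h_0·M_0 + h_0·M_1 = 6(Δ_0 - p'(-2)) = -39 and h_2·M_2 + 2h_2·M_3 = 6(p'(5) - Δ_2) = 33.
Solving: M_0 = -219/16, M_1 = 63/8, M_2 = -49/8, M_3 = 181/16.
On [0, 3], with p_1(x) = a_1 + b_1·x + c_1·x² + d_1·x³: c_1 = M_1/2 = 63/16, d_1 = (M_2 - M_1)/(6h_1) = -7/9, b_1 = Δ_1 - h_1(2M_1 + M_2)/6 = -61/16.

-3.8125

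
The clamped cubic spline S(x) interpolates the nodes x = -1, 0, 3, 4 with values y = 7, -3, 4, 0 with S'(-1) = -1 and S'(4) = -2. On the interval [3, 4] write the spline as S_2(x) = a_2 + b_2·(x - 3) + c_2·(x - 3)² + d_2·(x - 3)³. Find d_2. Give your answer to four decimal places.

4.3492

Let σ_i = S''(x_i). Step sizes h_i = 1, 3, 1; slopes of the chords Δ_i = (y_(i+1) - y_i)/h_i = -10, 7/3, -4.
  1·σ_0 + 8·σ_1 + 3·σ_2 = 6(Δ_1 - Δ_0) = 74
  3·σ_1 + 8·σ_2 + 1·σ_3 = 6(Δ_2 - Δ_1) = -38
Clamped end conditions give two more equations: 2h_0·σ_0 + h_0·σ_1 = 6(Δ_0 - S'(-1)) = -54 and h_2·σ_2 + 2h_2·σ_3 = 6(S'(4) - Δ_2) = 12.
Solving: σ_0 = -2294/63, σ_1 = 1186/63, σ_2 = -844/63, σ_3 = 800/63.
On [3, 4], with S_2(x) = a_2 + b_2·(x - 3) + c_2·(x - 3)² + d_2·(x - 3)³: c_2 = σ_2/2 = -422/63, d_2 = (σ_3 - σ_2)/(6h_2) = 274/63, b_2 = Δ_2 - h_2(2σ_2 + σ_3)/6 = -104/63.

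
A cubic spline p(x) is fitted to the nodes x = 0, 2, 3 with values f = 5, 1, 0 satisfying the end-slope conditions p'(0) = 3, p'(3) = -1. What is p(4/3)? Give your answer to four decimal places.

With M_i denoting the second derivative at x_i, h_i = 2, 1, and Δ_i = (y_(i+1) − y_i)/h_i = -2, -1:
  2·M_0 + 6·M_1 + 1·M_2 = 6(Δ_1 - Δ_0) = 6
Clamped end conditions give two more equations: 2h_0·M_0 + h_0·M_1 = 6(Δ_0 - p'(0)) = -30 and h_1·M_1 + 2h_1·M_2 = 6(p'(3) - Δ_1) = 0.
Solving: M_0 = -59/6, M_1 = 14/3, M_2 = -7/3.
On [0, 2], p(x) = 5 + 3·x - 59/12·x² + 29/24·x³.
With x = 4/3: p(4/3) = 253/81.

3.1235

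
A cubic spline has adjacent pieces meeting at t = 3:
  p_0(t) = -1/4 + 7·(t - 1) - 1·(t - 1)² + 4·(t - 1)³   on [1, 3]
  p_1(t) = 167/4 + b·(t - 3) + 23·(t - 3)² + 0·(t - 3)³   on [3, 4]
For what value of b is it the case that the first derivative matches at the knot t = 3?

p_0'(t) = 7 - 2·(t - 1) + 12·(t - 1)², so p_0'(3) = 51. On the right, p_1'(3) = b, so b = 51.

51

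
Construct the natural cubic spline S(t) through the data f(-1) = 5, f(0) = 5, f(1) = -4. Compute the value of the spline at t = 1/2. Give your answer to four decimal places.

1.3438

With M_i denoting the second derivative at x_i, h_i = 1, 1, and Δ_i = (y_(i+1) − y_i)/h_i = 0, -9:
  1·M_0 + 4·M_1 + 1·M_2 = 6(Δ_1 - Δ_0) = -54
Natural end conditions: M_0 = M_2 = 0.
Hence M_0 = 0, M_1 = -27/2, M_2 = 0.
On [0, 1], S(t) = 5 - 9/2·t - 27/4·t² + 9/4·t³.
With t = 1/2: S(1/2) = 43/32.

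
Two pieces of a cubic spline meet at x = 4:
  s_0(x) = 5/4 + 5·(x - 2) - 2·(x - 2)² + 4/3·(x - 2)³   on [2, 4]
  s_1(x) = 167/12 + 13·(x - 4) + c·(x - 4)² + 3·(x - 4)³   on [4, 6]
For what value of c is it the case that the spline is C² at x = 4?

6

s_0''(x) = -4 + 8·(x - 2), so s_0''(4) = 12. On the right, s_1''(4) = 2c, so c = 6.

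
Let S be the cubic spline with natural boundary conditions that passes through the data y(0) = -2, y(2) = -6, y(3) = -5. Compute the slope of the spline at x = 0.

Let m_i = S''(x_i). Step sizes h_i = 2, 1; slopes of the chords Δ_i = (y_(i+1) - y_i)/h_i = -2, 1.
  2·m_0 + 6·m_1 + 1·m_2 = 6(Δ_1 - Δ_0) = 18
Natural end conditions: m_0 = m_2 = 0.
Forward elimination and back-substitution give m_0 = 0, m_1 = 3, m_2 = 0.
On [0, 2], S'(x) = b_0 + 2c_0·x + 3d_0·x² with b_0 = Δ_0 - h_0(2m_0 + m_1)/6 = -3, c_0 = m_0/2 = 0, d_0 = (m_1 - m_0)/(6h_0) = 1/4. So S'(0) = -3.

-3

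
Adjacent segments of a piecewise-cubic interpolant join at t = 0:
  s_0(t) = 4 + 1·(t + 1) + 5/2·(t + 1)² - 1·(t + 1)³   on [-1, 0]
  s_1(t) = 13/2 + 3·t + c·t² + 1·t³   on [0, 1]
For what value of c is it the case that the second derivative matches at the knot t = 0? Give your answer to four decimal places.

s_0''(t) = 5 - 6·(t + 1), so s_0''(0) = -1. On the right, s_1''(0) = 2c, so c = -1/2.

-0.5000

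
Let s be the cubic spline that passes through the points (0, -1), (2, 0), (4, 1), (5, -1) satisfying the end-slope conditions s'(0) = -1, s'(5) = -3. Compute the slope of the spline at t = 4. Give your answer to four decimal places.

Write σ_i for s''(x_i). With h_i = 2, 2, 1 and divided differences Δ_i = 1/2, 1/2, -2, the continuity of s' gives the tridiagonal system
  2·σ_0 + 8·σ_1 + 2·σ_2 = 6(Δ_1 - Δ_0) = 0
  2·σ_1 + 6·σ_2 + 1·σ_3 = 6(Δ_2 - Δ_1) = -15
Clamped end conditions give two more equations: 2h_0·σ_0 + h_0·σ_1 = 6(Δ_0 - s'(0)) = 9 and h_2·σ_2 + 2h_2·σ_3 = 6(s'(5) - Δ_2) = -6.
Solving the tridiagonal system: σ_0 = 52/23, σ_1 = -1/46, σ_2 = -50/23, σ_3 = -44/23.
On [4, 5], s'(t) = b_2 + 2c_2·(t - 4) + 3d_2·(t - 4)² with b_2 = Δ_2 - h_2(2σ_2 + σ_3)/6 = -22/23, c_2 = σ_2/2 = -25/23, d_2 = (σ_3 - σ_2)/(6h_2) = 1/23. So s'(4) = -22/23.

-0.9565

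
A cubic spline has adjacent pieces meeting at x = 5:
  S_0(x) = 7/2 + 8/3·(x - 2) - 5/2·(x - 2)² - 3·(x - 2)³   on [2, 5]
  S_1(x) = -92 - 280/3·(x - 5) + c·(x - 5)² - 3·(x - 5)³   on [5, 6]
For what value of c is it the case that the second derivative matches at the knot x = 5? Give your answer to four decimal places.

-29.5000

S_0''(x) = -5 - 18·(x - 2), so S_0''(5) = -59. On the right, S_1''(5) = 2c, so c = -59/2.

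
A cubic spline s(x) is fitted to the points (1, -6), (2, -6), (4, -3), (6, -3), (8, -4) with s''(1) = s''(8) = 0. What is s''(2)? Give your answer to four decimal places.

2.0488

Write M_i for s''(x_i). With h_i = 1, 2, 2, 2 and divided differences Δ_i = 0, 3/2, 0, -1/2, the continuity of s' gives the tridiagonal system
  1·M_0 + 6·M_1 + 2·M_2 = 6(Δ_1 - Δ_0) = 9
  2·M_1 + 8·M_2 + 2·M_3 = 6(Δ_2 - Δ_1) = -9
  2·M_2 + 8·M_3 + 2·M_4 = 6(Δ_3 - Δ_2) = -3
Natural end conditions: M_0 = M_4 = 0.
Solving: M_0 = 0, M_1 = 84/41, M_2 = -135/82, M_3 = 3/82, M_4 = 0.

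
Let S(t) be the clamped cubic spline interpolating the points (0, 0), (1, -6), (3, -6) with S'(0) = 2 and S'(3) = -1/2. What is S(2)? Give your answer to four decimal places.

-7.5208

Put σ_i = S'' at the i-th knot. Here h = (1, 2) and Δ = (-6, 0), so the interior equations h_(i-1)·σ_(i-1) + 2(h_(i-1)+h_i)·σ_i + h_i·σ_(i+1) = 6(Δ_i − Δ_(i-1)) read
  1·σ_0 + 6·σ_1 + 2·σ_2 = 6(Δ_1 - Δ_0) = 36
Clamped end conditions give two more equations: 2h_0·σ_0 + h_0·σ_1 = 6(Δ_0 - S'(0)) = -48 and h_1·σ_1 + 2h_1·σ_2 = 6(S'(3) - Δ_1) = -3.
Solving: σ_0 = -185/6, σ_1 = 41/3, σ_2 = -91/12.
On [1, 3], S(t) = -6 - 79/12·(t - 1) + 41/6·(t - 1)² - 85/48·(t - 1)³.
With (t - 1) = 1: S(2) = -361/48.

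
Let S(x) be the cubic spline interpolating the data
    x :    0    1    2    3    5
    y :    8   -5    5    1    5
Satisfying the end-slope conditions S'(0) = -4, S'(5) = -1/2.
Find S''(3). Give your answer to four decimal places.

With σ_i denoting the second derivative at x_i, h_i = 1, 1, 1, 2, and Δ_i = (y_(i+1) − y_i)/h_i = -13, 10, -4, 2:
  1·σ_0 + 4·σ_1 + 1·σ_2 = 6(Δ_1 - Δ_0) = 138
  1·σ_1 + 4·σ_2 + 1·σ_3 = 6(Δ_2 - Δ_1) = -84
  1·σ_2 + 6·σ_3 + 2·σ_4 = 6(Δ_3 - Δ_2) = 36
Clamped end conditions give two more equations: 2h_0·σ_0 + h_0·σ_1 = 6(Δ_0 - S'(0)) = -54 and h_3·σ_3 + 2h_3·σ_4 = 6(S'(5) - Δ_3) = -15.
Forward elimination and back-substitution give σ_0 = -4613/82, σ_1 = 2399/41, σ_2 = -3263/82, σ_3 = 683/41, σ_4 = -1981/164.

16.6585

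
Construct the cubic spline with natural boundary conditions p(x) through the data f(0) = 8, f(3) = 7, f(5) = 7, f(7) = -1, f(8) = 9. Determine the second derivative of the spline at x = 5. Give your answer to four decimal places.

-7.5577

Put M_i = p'' at the i-th knot. Here h = (3, 2, 2, 1) and Δ = (-1/3, 0, -4, 10), so the interior equations h_(i-1)·M_(i-1) + 2(h_(i-1)+h_i)·M_i + h_i·M_(i+1) = 6(Δ_i − Δ_(i-1)) read
  3·M_0 + 10·M_1 + 2·M_2 = 6(Δ_1 - Δ_0) = 2
  2·M_1 + 8·M_2 + 2·M_3 = 6(Δ_2 - Δ_1) = -24
  2·M_2 + 6·M_3 + 1·M_4 = 6(Δ_3 - Δ_2) = 84
Natural end conditions: M_0 = M_4 = 0.
Forward elimination and back-substitution give M_0 = 0, M_1 = 89/52, M_2 = -393/52, M_3 = 859/52, M_4 = 0.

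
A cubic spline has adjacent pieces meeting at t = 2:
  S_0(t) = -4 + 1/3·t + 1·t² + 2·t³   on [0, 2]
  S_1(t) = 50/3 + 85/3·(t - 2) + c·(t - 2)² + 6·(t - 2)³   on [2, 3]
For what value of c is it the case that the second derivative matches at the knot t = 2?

S_0''(t) = 2 + 12·t, so S_0''(2) = 26. On the right, S_1''(2) = 2c, so c = 13.

13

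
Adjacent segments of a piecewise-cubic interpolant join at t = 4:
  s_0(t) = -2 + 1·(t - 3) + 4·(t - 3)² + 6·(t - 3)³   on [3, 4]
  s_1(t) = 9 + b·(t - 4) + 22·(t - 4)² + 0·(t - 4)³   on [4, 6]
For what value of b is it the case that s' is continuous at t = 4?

27

s_0'(t) = 1 + 8·(t - 3) + 18·(t - 3)², so s_0'(4) = 27. On the right, s_1'(4) = b, so b = 27.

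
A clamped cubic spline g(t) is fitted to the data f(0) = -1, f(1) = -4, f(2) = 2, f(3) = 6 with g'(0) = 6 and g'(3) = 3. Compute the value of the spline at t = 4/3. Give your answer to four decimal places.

-3.1111

Write M_i for g''(x_i). With h_i = 1, 1, 1 and divided differences Δ_i = -3, 6, 4, the continuity of g' gives the tridiagonal system
  1·M_0 + 4·M_1 + 1·M_2 = 6(Δ_1 - Δ_0) = 54
  1·M_1 + 4·M_2 + 1·M_3 = 6(Δ_2 - Δ_1) = -12
Clamped end conditions give two more equations: 2h_0·M_0 + h_0·M_1 = 6(Δ_0 - g'(0)) = -54 and h_2·M_2 + 2h_2·M_3 = 6(g'(3) - Δ_2) = -6.
Forward elimination and back-substitution give M_0 = -40, M_1 = 26, M_2 = -10, M_3 = 2.
On [1, 2], g(t) = -4 - 1·(t - 1) + 13·(t - 1)² - 6·(t - 1)³.
With (t - 1) = 1/3: g(4/3) = -28/9.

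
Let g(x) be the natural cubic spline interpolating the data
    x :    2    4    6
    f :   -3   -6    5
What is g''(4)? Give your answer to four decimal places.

Write M_i for g''(x_i). With h_i = 2, 2 and divided differences Δ_i = -3/2, 11/2, the continuity of g' gives the tridiagonal system
  2·M_0 + 8·M_1 + 2·M_2 = 6(Δ_1 - Δ_0) = 42
Natural end conditions: M_0 = M_2 = 0.
Hence M_0 = 0, M_1 = 21/4, M_2 = 0.

5.2500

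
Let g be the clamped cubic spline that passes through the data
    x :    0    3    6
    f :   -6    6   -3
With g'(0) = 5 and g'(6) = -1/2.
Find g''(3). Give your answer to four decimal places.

-5.1667

Put m_i = g'' at the i-th knot. Here h = (3, 3) and Δ = (4, -3), so the interior equations h_(i-1)·m_(i-1) + 2(h_(i-1)+h_i)·m_i + h_i·m_(i+1) = 6(Δ_i − Δ_(i-1)) read
  3·m_0 + 12·m_1 + 3·m_2 = 6(Δ_1 - Δ_0) = -42
Clamped end conditions give two more equations: 2h_0·m_0 + h_0·m_1 = 6(Δ_0 - g'(0)) = -6 and h_1·m_1 + 2h_1·m_2 = 6(g'(6) - Δ_1) = 15.
Solving: m_0 = 19/12, m_1 = -31/6, m_2 = 61/12.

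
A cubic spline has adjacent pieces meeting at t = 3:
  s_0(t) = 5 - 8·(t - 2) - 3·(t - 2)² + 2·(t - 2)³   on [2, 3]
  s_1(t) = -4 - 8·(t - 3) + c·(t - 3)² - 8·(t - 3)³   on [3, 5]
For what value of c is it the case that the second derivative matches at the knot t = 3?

s_0''(t) = -6 + 12·(t - 2), so s_0''(3) = 6. On the right, s_1''(3) = 2c, so c = 3.

3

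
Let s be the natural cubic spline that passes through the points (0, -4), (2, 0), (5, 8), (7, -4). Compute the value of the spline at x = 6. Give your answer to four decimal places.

Write M_i for s''(x_i). With h_i = 2, 3, 2 and divided differences Δ_i = 2, 8/3, -6, the continuity of s' gives the tridiagonal system
  2·M_0 + 10·M_1 + 3·M_2 = 6(Δ_1 - Δ_0) = 4
  3·M_1 + 10·M_2 + 2·M_3 = 6(Δ_2 - Δ_1) = -52
Natural end conditions: M_0 = M_3 = 0.
Solving the tridiagonal system: M_0 = 0, M_1 = 28/13, M_2 = -76/13, M_3 = 0.
On [5, 7], s(x) = 8 - 82/39·(x - 5) - 38/13·(x - 5)² + 19/39·(x - 5)³.
With (x - 5) = 1: s(6) = 45/13.

3.4615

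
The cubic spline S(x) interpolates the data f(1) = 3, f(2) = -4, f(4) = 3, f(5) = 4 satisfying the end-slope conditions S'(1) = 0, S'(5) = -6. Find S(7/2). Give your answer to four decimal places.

-0.3036

With m_i denoting the second derivative at x_i, h_i = 1, 2, 1, and Δ_i = (y_(i+1) − y_i)/h_i = -7, 7/2, 1:
  1·m_0 + 6·m_1 + 2·m_2 = 6(Δ_1 - Δ_0) = 63
  2·m_1 + 6·m_2 + 1·m_3 = 6(Δ_2 - Δ_1) = -15
Clamped end conditions give two more equations: 2h_0·m_0 + h_0·m_1 = 6(Δ_0 - S'(1)) = -42 and h_2·m_2 + 2h_2·m_3 = 6(S'(5) - Δ_2) = -42.
Hence m_0 = -207/7, m_1 = 120/7, m_2 = -36/7, m_3 = -129/7.
On [2, 4], S(x) = -4 - 87/14·(x - 2) + 60/7·(x - 2)² - 13/7·(x - 2)³.
With (x - 2) = 3/2: S(7/2) = -17/56.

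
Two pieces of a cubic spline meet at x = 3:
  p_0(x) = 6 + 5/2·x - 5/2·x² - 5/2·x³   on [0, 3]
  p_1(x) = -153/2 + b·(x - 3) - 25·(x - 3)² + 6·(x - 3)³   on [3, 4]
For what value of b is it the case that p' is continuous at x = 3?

-80

p_0'(x) = 5/2 - 5·x - 15/2·x², so p_0'(3) = -80. On the right, p_1'(3) = b, so b = -80.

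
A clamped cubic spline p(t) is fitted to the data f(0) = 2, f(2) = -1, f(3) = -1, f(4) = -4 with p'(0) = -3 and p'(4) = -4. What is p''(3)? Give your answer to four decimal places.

Put M_i = p'' at the i-th knot. Here h = (2, 1, 1) and Δ = (-3/2, 0, -3), so the interior equations h_(i-1)·M_(i-1) + 2(h_(i-1)+h_i)·M_i + h_i·M_(i+1) = 6(Δ_i − Δ_(i-1)) read
  2·M_0 + 6·M_1 + 1·M_2 = 6(Δ_1 - Δ_0) = 9
  1·M_1 + 4·M_2 + 1·M_3 = 6(Δ_2 - Δ_1) = -18
Clamped end conditions give two more equations: 2h_0·M_0 + h_0·M_1 = 6(Δ_0 - p'(0)) = 9 and h_2·M_2 + 2h_2·M_3 = 6(p'(4) - Δ_2) = -6.
Forward elimination and back-substitution give M_0 = 29/22, M_1 = 41/22, M_2 = -53/11, M_3 = -13/22.

-4.8182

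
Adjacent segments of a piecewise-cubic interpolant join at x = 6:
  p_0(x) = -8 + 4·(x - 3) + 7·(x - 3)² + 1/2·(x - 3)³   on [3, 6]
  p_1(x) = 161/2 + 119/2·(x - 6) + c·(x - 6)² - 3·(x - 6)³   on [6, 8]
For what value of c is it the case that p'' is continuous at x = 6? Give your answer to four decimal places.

p_0''(x) = 14 + 3·(x - 3), so p_0''(6) = 23. On the right, p_1''(6) = 2c, so c = 23/2.

11.5000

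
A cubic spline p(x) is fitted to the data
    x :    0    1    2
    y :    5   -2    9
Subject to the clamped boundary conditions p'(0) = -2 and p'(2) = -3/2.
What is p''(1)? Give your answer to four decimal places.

With m_i denoting the second derivative at x_i, h_i = 1, 1, and Δ_i = (y_(i+1) − y_i)/h_i = -7, 11:
  1·m_0 + 4·m_1 + 1·m_2 = 6(Δ_1 - Δ_0) = 108
Clamped end conditions give two more equations: 2h_0·m_0 + h_0·m_1 = 6(Δ_0 - p'(0)) = -30 and h_1·m_1 + 2h_1·m_2 = 6(p'(2) - Δ_1) = -75.
Forward elimination and back-substitution give m_0 = -167/4, m_1 = 107/2, m_2 = -257/4.

53.5000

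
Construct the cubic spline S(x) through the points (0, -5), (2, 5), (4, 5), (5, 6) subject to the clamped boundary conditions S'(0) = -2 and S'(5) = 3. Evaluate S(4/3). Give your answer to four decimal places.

0.7971

Let M_i = S''(x_i). Step sizes h_i = 2, 2, 1; slopes of the chords Δ_i = (y_(i+1) - y_i)/h_i = 5, 0, 1.
  2·M_0 + 8·M_1 + 2·M_2 = 6(Δ_1 - Δ_0) = -30
  2·M_1 + 6·M_2 + 1·M_3 = 6(Δ_2 - Δ_1) = 6
Clamped end conditions give two more equations: 2h_0·M_0 + h_0·M_1 = 6(Δ_0 - S'(0)) = 42 and h_2·M_2 + 2h_2·M_3 = 6(S'(5) - Δ_2) = 12.
Solving the tridiagonal system: M_0 = 335/23, M_1 = -187/23, M_2 = 68/23, M_3 = 104/23.
On [0, 2], S(x) = -5 - 2·x + 335/46·x² - 87/46·x³.
With x = 4/3: S(4/3) = 55/69.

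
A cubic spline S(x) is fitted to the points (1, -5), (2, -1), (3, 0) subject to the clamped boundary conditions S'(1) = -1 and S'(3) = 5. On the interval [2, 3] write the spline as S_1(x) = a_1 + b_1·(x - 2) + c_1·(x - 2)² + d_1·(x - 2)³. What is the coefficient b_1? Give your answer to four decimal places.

2.7500

With M_i denoting the second derivative at x_i, h_i = 1, 1, and Δ_i = (y_(i+1) − y_i)/h_i = 4, 1:
  1·M_0 + 4·M_1 + 1·M_2 = 6(Δ_1 - Δ_0) = -18
Clamped end conditions give two more equations: 2h_0·M_0 + h_0·M_1 = 6(Δ_0 - S'(1)) = 30 and h_1·M_1 + 2h_1·M_2 = 6(S'(3) - Δ_1) = 24.
Solving the tridiagonal system: M_0 = 45/2, M_1 = -15, M_2 = 39/2.
On [2, 3], with S_1(x) = a_1 + b_1·(x - 2) + c_1·(x - 2)² + d_1·(x - 2)³: c_1 = M_1/2 = -15/2, d_1 = (M_2 - M_1)/(6h_1) = 23/4, b_1 = Δ_1 - h_1(2M_1 + M_2)/6 = 11/4.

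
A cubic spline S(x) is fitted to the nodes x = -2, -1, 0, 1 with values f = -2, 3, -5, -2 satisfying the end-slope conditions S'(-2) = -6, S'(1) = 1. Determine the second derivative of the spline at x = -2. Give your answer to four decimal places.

Write M_i for S''(x_i). With h_i = 1, 1, 1 and divided differences Δ_i = 5, -8, 3, the continuity of S' gives the tridiagonal system
  1·M_0 + 4·M_1 + 1·M_2 = 6(Δ_1 - Δ_0) = -78
  1·M_1 + 4·M_2 + 1·M_3 = 6(Δ_2 - Δ_1) = 66
Clamped end conditions give two more equations: 2h_0·M_0 + h_0·M_1 = 6(Δ_0 - S'(-2)) = 66 and h_2·M_2 + 2h_2·M_3 = 6(S'(1) - Δ_2) = -12.
Solving: M_0 = 802/15, M_1 = -614/15, M_2 = 484/15, M_3 = -332/15.

53.4667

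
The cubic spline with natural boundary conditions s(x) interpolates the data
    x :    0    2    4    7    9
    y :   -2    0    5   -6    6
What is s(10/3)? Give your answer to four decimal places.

Let m_i = s''(x_i). Step sizes h_i = 2, 2, 3, 2; slopes of the chords Δ_i = (y_(i+1) - y_i)/h_i = 1, 5/2, -11/3, 6.
  2·m_0 + 8·m_1 + 2·m_2 = 6(Δ_1 - Δ_0) = 9
  2·m_1 + 10·m_2 + 3·m_3 = 6(Δ_2 - Δ_1) = -37
  3·m_2 + 10·m_3 + 2·m_4 = 6(Δ_3 - Δ_2) = 58
Natural end conditions: m_0 = m_4 = 0.
Solving the tridiagonal system: m_0 = 0, m_1 = 1907/688, m_2 = -1133/172, m_3 = 2675/344, m_4 = 0.
On [2, 4], s(x) = 0 + 2939/1032·(x - 2) + 1907/1376·(x - 2)² - 6439/8256·(x - 2)³.
With (x - 2) = 4/3: s(10/3) = 15368/3483.

4.4123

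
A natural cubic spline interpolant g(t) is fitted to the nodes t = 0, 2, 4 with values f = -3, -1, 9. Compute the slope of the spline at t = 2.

3

Let m_i = g''(x_i). Step sizes h_i = 2, 2; slopes of the chords Δ_i = (y_(i+1) - y_i)/h_i = 1, 5.
  2·m_0 + 8·m_1 + 2·m_2 = 6(Δ_1 - Δ_0) = 24
Natural end conditions: m_0 = m_2 = 0.
Solving: m_0 = 0, m_1 = 3, m_2 = 0.
On [2, 4], g'(t) = b_1 + 2c_1·(t - 2) + 3d_1·(t - 2)² with b_1 = Δ_1 - h_1(2m_1 + m_2)/6 = 3, c_1 = m_1/2 = 3/2, d_1 = (m_2 - m_1)/(6h_1) = -1/4. So g'(2) = 3.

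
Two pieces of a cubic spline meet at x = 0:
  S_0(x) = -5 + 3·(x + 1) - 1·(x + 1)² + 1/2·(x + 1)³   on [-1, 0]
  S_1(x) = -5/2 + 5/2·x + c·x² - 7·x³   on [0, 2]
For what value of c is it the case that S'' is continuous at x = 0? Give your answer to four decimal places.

0.5000

S_0''(x) = -2 + 3·(x + 1), so S_0''(0) = 1. On the right, S_1''(0) = 2c, so c = 1/2.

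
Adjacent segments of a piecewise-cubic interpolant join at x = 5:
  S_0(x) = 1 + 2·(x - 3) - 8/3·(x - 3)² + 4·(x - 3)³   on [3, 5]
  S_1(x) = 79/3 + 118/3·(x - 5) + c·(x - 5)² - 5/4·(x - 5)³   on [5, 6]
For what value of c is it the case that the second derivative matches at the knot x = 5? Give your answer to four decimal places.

S_0''(x) = -16/3 + 24·(x - 3), so S_0''(5) = 128/3. On the right, S_1''(5) = 2c, so c = 64/3.

21.3333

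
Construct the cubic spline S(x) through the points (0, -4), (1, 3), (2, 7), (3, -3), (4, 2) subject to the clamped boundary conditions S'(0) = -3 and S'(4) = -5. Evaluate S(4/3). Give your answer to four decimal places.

With M_i denoting the second derivative at x_i, h_i = 1, 1, 1, 1, and Δ_i = (y_(i+1) − y_i)/h_i = 7, 4, -10, 5:
  1·M_0 + 4·M_1 + 1·M_2 = 6(Δ_1 - Δ_0) = -18
  1·M_1 + 4·M_2 + 1·M_3 = 6(Δ_2 - Δ_1) = -84
  1·M_2 + 4·M_3 + 1·M_4 = 6(Δ_3 - Δ_2) = 90
Clamped end conditions give two more equations: 2h_0·M_0 + h_0·M_1 = 6(Δ_0 - S'(0)) = 60 and h_3·M_3 + 2h_3·M_4 = 6(S'(4) - Δ_3) = -60.
Solving: M_0 = 65/2, M_1 = -5, M_2 = -61/2, M_3 = 43, M_4 = -103/2.
On [1, 2], S(x) = 3 + 43/4·(x - 1) - 5/2·(x - 1)² - 17/4·(x - 1)³.
With (x - 1) = 1/3: S(4/3) = 166/27.

6.1481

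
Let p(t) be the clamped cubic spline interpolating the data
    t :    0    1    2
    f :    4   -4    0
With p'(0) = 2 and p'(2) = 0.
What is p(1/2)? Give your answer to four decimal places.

Write M_i for p''(x_i). With h_i = 1, 1 and divided differences Δ_i = -8, 4, the continuity of p' gives the tridiagonal system
  1·M_0 + 4·M_1 + 1·M_2 = 6(Δ_1 - Δ_0) = 72
Clamped end conditions give two more equations: 2h_0·M_0 + h_0·M_1 = 6(Δ_0 - p'(0)) = -60 and h_1·M_1 + 2h_1·M_2 = 6(p'(2) - Δ_1) = -24.
Solving the tridiagonal system: M_0 = -49, M_1 = 38, M_2 = -31.
On [0, 1], p(t) = 4 + 2·t - 49/2·t² + 29/2·t³.
With t = 1/2: p(1/2) = 11/16.

0.6875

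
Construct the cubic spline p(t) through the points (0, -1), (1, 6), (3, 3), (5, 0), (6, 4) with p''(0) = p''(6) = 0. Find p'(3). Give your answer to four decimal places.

Write M_i for p''(x_i). With h_i = 1, 2, 2, 1 and divided differences Δ_i = 7, -3/2, -3/2, 4, the continuity of p' gives the tridiagonal system
  1·M_0 + 6·M_1 + 2·M_2 = 6(Δ_1 - Δ_0) = -51
  2·M_1 + 8·M_2 + 2·M_3 = 6(Δ_2 - Δ_1) = 0
  2·M_2 + 6·M_3 + 1·M_4 = 6(Δ_3 - Δ_2) = 33
Natural end conditions: M_0 = M_4 = 0.
Solving the tridiagonal system: M_0 = 0, M_1 = -44/5, M_2 = 9/10, M_3 = 26/5, M_4 = 0.
On [3, 5], p'(t) = b_2 + 2c_2·(t - 3) + 3d_2·(t - 3)² with b_2 = Δ_2 - h_2(2M_2 + M_3)/6 = -23/6, c_2 = M_2/2 = 9/20, d_2 = (M_3 - M_2)/(6h_2) = 43/120. So p'(3) = -23/6.

-3.8333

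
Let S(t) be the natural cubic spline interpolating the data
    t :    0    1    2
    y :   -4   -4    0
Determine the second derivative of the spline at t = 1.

6

Put m_i = S'' at the i-th knot. Here h = (1, 1) and Δ = (0, 4), so the interior equations h_(i-1)·m_(i-1) + 2(h_(i-1)+h_i)·m_i + h_i·m_(i+1) = 6(Δ_i − Δ_(i-1)) read
  1·m_0 + 4·m_1 + 1·m_2 = 6(Δ_1 - Δ_0) = 24
Natural end conditions: m_0 = m_2 = 0.
Hence m_0 = 0, m_1 = 6, m_2 = 0.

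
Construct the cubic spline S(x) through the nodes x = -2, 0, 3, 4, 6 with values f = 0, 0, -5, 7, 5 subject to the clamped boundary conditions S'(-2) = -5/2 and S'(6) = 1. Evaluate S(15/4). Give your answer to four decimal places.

Put M_i = S'' at the i-th knot. Here h = (2, 3, 1, 2) and Δ = (0, -5/3, 12, -1), so the interior equations h_(i-1)·M_(i-1) + 2(h_(i-1)+h_i)·M_i + h_i·M_(i+1) = 6(Δ_i − Δ_(i-1)) read
  2·M_0 + 10·M_1 + 3·M_2 = 6(Δ_1 - Δ_0) = -10
  3·M_1 + 8·M_2 + 1·M_3 = 6(Δ_2 - Δ_1) = 82
  1·M_2 + 6·M_3 + 2·M_4 = 6(Δ_3 - Δ_2) = -78
Clamped end conditions give two more equations: 2h_0·M_0 + h_0·M_1 = 6(Δ_0 - S'(-2)) = 15 and h_3·M_3 + 2h_3·M_4 = 6(S'(6) - Δ_3) = 12.
Hence M_0 = 991/136, M_1 = -481/68, M_2 = 3139/204, M_3 = -4055/204, M_4 = 5279/408.
On [3, 4], S(x) = -5 + 1385/136·(x - 3) + 3139/408·(x - 3)² - 1199/204·(x - 3)³.
With (x - 3) = 3/4: S(15/4) = 19523/4352.

4.4860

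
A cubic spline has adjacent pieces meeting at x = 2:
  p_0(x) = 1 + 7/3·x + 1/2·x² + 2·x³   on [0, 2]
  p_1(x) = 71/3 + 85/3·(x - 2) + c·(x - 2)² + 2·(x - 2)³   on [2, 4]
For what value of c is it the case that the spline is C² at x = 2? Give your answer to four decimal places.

p_0''(x) = 1 + 12·x, so p_0''(2) = 25. On the right, p_1''(2) = 2c, so c = 25/2.

12.5000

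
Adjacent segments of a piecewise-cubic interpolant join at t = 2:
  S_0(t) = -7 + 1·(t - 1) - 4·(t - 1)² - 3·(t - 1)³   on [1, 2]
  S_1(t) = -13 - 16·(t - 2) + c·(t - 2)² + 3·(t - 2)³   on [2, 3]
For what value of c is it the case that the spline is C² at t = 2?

-13

S_0''(t) = -8 - 18·(t - 1), so S_0''(2) = -26. On the right, S_1''(2) = 2c, so c = -13.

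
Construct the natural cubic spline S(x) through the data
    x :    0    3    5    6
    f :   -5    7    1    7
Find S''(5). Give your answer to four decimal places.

11.1429

Put m_i = S'' at the i-th knot. Here h = (3, 2, 1) and Δ = (4, -3, 6), so the interior equations h_(i-1)·m_(i-1) + 2(h_(i-1)+h_i)·m_i + h_i·m_(i+1) = 6(Δ_i − Δ_(i-1)) read
  3·m_0 + 10·m_1 + 2·m_2 = 6(Δ_1 - Δ_0) = -42
  2·m_1 + 6·m_2 + 1·m_3 = 6(Δ_2 - Δ_1) = 54
Natural end conditions: m_0 = m_3 = 0.
Solving the tridiagonal system: m_0 = 0, m_1 = -45/7, m_2 = 78/7, m_3 = 0.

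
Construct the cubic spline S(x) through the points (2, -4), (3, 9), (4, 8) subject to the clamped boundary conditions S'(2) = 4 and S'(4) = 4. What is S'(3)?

7

Let M_i = S''(x_i). Step sizes h_i = 1, 1; slopes of the chords Δ_i = (y_(i+1) - y_i)/h_i = 13, -1.
  1·M_0 + 4·M_1 + 1·M_2 = 6(Δ_1 - Δ_0) = -84
Clamped end conditions give two more equations: 2h_0·M_0 + h_0·M_1 = 6(Δ_0 - S'(2)) = 54 and h_1·M_1 + 2h_1·M_2 = 6(S'(4) - Δ_1) = 30.
Solving: M_0 = 48, M_1 = -42, M_2 = 36.
On [3, 4], S'(x) = b_1 + 2c_1·(x - 3) + 3d_1·(x - 3)² with b_1 = Δ_1 - h_1(2M_1 + M_2)/6 = 7, c_1 = M_1/2 = -21, d_1 = (M_2 - M_1)/(6h_1) = 13. So S'(3) = 7.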